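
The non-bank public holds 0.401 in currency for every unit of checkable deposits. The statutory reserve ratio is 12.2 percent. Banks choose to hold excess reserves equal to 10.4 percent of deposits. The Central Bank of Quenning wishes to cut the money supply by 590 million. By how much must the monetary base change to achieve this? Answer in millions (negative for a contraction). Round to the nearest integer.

-264 million

The money multiplier is m = (1 + c) / (rr + e + c) = (1 + 0.401) / (0.122 + 0.104 + 0.401) ≈ 2.2344.
ΔMB = ΔM / m = (−590) / 2.2344 ≈ -264.053 million.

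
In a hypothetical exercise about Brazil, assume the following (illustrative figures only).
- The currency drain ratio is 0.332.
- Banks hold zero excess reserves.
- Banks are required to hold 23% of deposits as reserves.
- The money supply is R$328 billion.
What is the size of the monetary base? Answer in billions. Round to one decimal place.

The money multiplier is m = (1 + c) / (rr + c) = (1 + 0.332) / (0.23 + 0.332) ≈ 2.37011.
MB = M / m = 328 / 2.37011 ≈ 138.3902 billion.

R$138.4 billion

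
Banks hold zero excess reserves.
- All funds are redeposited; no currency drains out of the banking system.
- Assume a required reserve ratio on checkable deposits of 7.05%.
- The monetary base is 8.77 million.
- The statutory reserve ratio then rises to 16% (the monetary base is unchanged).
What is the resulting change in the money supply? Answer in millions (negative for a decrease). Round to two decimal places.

Initially m₁ = 1 / (0.0705) ≈ 14.1844, so M₁ = 14.1844 × 8.77 ≈ 124.3972 million.
After the change m₂ = 1 / (0.16) = 6.25, so M₂ = 6.25 × 8.77 = 54.8125 million.
ΔM = M₂ − M₁ = 54.8125 − 124.3972 = -69.5847 million.

-69.58 million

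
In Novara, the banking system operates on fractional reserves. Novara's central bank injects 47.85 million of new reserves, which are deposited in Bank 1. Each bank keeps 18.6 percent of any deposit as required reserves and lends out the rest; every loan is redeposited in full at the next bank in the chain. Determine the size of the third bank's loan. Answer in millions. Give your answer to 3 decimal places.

25.808 million

Each bank lends a fraction (1 − rr) = 0.8140 of the deposit it receives, so Bank 3 receives 47.85·0.8140^2 and lends 47.85·0.8140^3 ≈ 25.8080 million.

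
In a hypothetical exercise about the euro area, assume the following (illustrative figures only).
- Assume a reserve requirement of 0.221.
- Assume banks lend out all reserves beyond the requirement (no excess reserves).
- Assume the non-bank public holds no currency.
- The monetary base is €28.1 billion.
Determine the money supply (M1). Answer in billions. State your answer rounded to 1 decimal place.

With no currency drain or excess reserves, the money multiplier is m = 1/rr = 1/0.221 ≈ 4.5249.
Money supply M = m × MB = 4.5249 × 28.1 ≈ 127.1497 billion.

€127.1 billion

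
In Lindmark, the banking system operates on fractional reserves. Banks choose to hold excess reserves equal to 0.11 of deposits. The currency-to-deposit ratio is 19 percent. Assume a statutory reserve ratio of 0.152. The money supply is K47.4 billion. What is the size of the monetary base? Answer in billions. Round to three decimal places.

The money multiplier is m = (1 + c) / (rr + e + c) = (1 + 0.19) / (0.152 + 0.11 + 0.19) ≈ 2.632743.
MB = M / m = 47.4 / 2.632743 ≈ 18.004 billion.

K18.004 billion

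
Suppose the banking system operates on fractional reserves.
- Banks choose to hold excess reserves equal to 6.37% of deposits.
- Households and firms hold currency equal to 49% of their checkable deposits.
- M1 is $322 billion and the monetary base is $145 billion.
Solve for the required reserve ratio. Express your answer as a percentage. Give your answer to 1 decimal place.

11.7%

Using m = M/MB = 322/145 ≈ 2.220690. Since m = (1 + c)/(c + rr + e), the denominator satisfies c + rr + e = (1 + c)/m = (1 + 0.49) / 2.220690 ≈ 0.670963.
With c = 0.49 and e = 0.0637, the required reserve ratio is 0.670963 − 0.49 − 0.0637 = 0.117263.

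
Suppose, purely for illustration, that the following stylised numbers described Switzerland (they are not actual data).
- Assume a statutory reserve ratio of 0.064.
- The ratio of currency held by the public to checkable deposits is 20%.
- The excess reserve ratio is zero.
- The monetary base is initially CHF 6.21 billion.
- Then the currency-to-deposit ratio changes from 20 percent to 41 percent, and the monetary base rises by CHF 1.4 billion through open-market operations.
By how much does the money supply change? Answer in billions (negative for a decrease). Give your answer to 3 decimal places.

Before: m₁ = (1 + 0.2) / (0.064 + 0.2) ≈ 4.54545, MB₁ = 6.21, so M₁ = 4.54545 × 6.21 ≈ 28.2272 billion.
After: m₂ = (1 + 0.41) / (0.064 + 0.41) ≈ 2.97468, MB₂ = 6.21 + 1.4 = 7.61, so M₂ = 2.97468 × 7.61 ≈ 22.6373 billion.
ΔM = M₂ − M₁ = 22.6373 − 28.2272 = -5.5899 billion.

-5.590 billion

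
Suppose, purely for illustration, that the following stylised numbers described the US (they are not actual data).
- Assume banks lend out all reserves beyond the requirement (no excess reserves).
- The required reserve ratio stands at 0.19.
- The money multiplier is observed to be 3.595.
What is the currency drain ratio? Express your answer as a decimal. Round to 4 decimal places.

Using m = 3.595. From m = (1 + c)/(c + rr + e), rearranging gives 1 + c = m·(c + rr + e), so c·(1 − m) = m·(rr + e) − 1.
Hence c = [m·(rr + e) − 1]/(1 − m) = [3.595 × (0.19 + 0) − 1] / (1 − 3.595) ≈ 0.122139.

0.1221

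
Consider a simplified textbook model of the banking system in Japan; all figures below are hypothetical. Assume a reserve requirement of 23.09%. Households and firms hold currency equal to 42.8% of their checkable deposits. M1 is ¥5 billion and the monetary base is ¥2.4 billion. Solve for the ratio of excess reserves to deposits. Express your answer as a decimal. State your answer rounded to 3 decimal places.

0.027

Using m = M/MB = 5/2.4 ≈ 2.083333. Since m = (1 + c)/(c + rr + e), the denominator satisfies c + rr + e = (1 + c)/m = (1 + 0.428) / 2.083333 ≈ 0.685440.
With c = 0.428 and rr = 0.2309, the ratio of excess reserves to deposits is 0.685440 − 0.428 − 0.2309 = 0.02654.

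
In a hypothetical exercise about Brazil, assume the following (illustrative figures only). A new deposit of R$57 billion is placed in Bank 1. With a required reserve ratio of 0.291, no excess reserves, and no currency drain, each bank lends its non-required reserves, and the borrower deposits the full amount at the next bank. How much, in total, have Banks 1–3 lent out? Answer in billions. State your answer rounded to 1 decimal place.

R$89.4 billion

Bank i lends (1 − rr)^i of the original deposit: Bank 1 lends 57·0.7090 = 40.4130, Bank 2 lends 57·0.7090² ≈ 28.6528, and so on.
Summing a geometric series: total = 57·[0.7090·(1 − 0.7090^3) / (1 − 0.7090)] ≈ 89.3807 billion.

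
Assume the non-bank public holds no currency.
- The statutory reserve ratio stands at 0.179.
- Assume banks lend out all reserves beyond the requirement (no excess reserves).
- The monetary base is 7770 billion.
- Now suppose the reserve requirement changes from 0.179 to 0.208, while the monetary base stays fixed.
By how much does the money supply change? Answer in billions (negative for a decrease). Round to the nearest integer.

Initially m₁ = 1 / (0.179) ≈ 5.58659, so M₁ = 5.58659 × 7770 = 43407.8043 billion.
After the change m₂ = 1 / (0.208) ≈ 4.80769, so M₂ = 4.80769 × 7770 = 37355.7513 billion.
ΔM = M₂ − M₁ = 37355.7513 − 43407.8043 = -6052.053 billion.

-6052 billion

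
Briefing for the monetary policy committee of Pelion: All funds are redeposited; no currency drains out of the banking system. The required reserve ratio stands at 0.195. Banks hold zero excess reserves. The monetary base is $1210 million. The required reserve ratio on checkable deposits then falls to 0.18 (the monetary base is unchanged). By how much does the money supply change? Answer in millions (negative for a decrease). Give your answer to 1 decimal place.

$517.1 million

Initially m₁ = 1 / (0.195) ≈ 5.128205, so M₁ = 5.128205 × 1210 ≈ 6205.1281 million.
After the change m₂ = 1 / (0.18) ≈ 5.555556, so M₂ = 5.555556 × 1210 ≈ 6722.2228 million.
ΔM = M₂ − M₁ = 6722.2228 − 6205.1281 = 517.0947 million.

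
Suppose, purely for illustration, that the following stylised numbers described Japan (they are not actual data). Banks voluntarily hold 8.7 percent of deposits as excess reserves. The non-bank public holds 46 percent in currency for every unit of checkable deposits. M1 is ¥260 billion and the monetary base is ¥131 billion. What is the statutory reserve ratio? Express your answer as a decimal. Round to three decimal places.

Using m = M/MB = 260/131 ≈ 1.984733. Since m = (1 + c)/(c + rr + e), the denominator satisfies c + rr + e = (1 + c)/m = (1 + 0.46) / 1.984733 ≈ 0.735615.
With c = 0.46 and e = 0.087, the statutory reserve ratio is 0.735615 − 0.46 − 0.087 = 0.188615.

0.189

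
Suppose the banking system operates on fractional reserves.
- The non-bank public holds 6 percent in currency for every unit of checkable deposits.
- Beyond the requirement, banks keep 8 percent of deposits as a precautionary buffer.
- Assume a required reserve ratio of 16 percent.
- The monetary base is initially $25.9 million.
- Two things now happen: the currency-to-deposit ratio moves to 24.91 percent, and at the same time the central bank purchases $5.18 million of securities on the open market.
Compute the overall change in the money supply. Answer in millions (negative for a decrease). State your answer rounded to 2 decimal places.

-12.14 million

Before: m₁ = (1 + 0.06) / (0.16 + 0.08 + 0.06) ≈ 3.53333, MB₁ = 25.9, so M₁ = 3.53333 × 25.9 ≈ 91.5132 million.
After: m₂ = (1 + 0.2491) / (0.16 + 0.08 + 0.2491) ≈ 2.55387, MB₂ = 25.9 + 5.18 = 31.08, so M₂ = 2.55387 × 31.08 ≈ 79.3743 million.
ΔM = M₂ − M₁ = 79.3743 − 91.5132 = -12.1389 million.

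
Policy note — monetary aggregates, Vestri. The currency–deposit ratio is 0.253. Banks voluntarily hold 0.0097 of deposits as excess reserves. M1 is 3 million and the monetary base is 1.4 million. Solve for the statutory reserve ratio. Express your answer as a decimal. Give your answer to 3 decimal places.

0.322

Using m = M/MB = 3/1.4 ≈ 2.142857. Since m = (1 + c)/(c + rr + e), the denominator satisfies c + rr + e = (1 + c)/m = (1 + 0.253) / 2.142857 ≈ 0.584733.
With c = 0.253 and e = 0.0097, the statutory reserve ratio is 0.584733 − 0.253 − 0.0097 = 0.322033.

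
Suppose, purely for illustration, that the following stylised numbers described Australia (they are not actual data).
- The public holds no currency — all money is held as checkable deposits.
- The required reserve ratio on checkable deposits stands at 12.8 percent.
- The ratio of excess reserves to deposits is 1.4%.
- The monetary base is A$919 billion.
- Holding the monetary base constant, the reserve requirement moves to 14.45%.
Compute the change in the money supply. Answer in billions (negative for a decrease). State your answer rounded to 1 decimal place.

Initially m₁ = 1 / (0.128 + 0.014) ≈ 7.04225, so M₁ = 7.04225 × 919 ≈ 6471.8278 billion.
After the change m₂ = 1 / (0.1445 + 0.014) ≈ 6.30915, so M₂ = 6.30915 × 919 ≈ 5798.1088 billion.
ΔM = M₂ − M₁ = 5798.1088 − 6471.8278 = -673.719 billion.

-673.7 billion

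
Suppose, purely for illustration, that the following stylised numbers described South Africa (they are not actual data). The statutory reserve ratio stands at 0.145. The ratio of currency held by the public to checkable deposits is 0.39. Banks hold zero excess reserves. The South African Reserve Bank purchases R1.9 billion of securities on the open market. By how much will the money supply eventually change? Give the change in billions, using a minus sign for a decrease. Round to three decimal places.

R4.936 billion

The money multiplier is m = (1 + c) / (rr + c) = (1 + 0.39) / (0.145 + 0.39) ≈ 2.59813.
The purchase adds 1.9 billion of base, so ΔM = m × ΔMB = 2.59813 × (+1.9) ≈ 4.9364 billion.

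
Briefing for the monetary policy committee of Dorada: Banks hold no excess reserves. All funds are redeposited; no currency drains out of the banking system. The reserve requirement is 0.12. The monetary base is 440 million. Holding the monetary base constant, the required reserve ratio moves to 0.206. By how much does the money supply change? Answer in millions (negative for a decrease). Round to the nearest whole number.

-1531 million

Initially m₁ = 1 / (0.12) ≈ 8.3333, so M₁ = 8.3333 × 440 = 3666.652 million.
After the change m₂ = 1 / (0.206) ≈ 4.8544, so M₂ = 4.8544 × 440 = 2135.936 million.
ΔM = M₂ − M₁ = 2135.936 − 3666.652 = -1530.716 million.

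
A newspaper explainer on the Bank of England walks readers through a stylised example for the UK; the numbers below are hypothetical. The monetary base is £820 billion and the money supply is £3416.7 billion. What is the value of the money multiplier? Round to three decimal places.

4.167

The money multiplier is m = M / MB = 3416.7 / 820 ≈ 4.16671.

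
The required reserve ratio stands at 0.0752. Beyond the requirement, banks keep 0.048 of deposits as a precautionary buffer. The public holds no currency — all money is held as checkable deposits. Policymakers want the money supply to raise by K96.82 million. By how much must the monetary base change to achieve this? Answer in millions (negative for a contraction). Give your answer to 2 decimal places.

K11.93 million

The money multiplier is m = 1 / (rr + e) = 1 / (0.0752 + 0.048) ≈ 8.11688.
ΔMB = ΔM / m = (+96.82) / 8.11688 ≈ 11.9282 million.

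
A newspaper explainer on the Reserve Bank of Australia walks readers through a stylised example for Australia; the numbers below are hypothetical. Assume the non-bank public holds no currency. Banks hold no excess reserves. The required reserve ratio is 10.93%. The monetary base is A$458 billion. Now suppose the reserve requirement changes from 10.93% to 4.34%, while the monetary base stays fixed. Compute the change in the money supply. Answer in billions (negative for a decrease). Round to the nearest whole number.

Initially m₁ = 1 / (0.1093) ≈ 9.1491, so M₁ = 9.1491 × 458 = 4190.2878 billion.
After the change m₂ = 1 / (0.0434) ≈ 23.0415, so M₂ = 23.0415 × 458 = 10553.007 billion.
ΔM = M₂ − M₁ = 10553.007 − 4190.2878 = 6362.7192 billion.

A$6363 billion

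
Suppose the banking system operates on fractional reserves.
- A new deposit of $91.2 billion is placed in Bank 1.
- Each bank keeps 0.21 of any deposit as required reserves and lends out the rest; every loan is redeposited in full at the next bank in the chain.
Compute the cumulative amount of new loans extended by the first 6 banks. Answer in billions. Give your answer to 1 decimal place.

Bank i lends (1 − rr)^i of the original deposit: Bank 1 lends 91.2·0.7900 = 72.0480, Bank 2 lends 91.2·0.7900² ≈ 56.9179, and so on.
Summing a geometric series: total = 91.2·[0.7900·(1 − 0.7900^6) / (1 − 0.7900)] ≈ 259.6859 billion.

$259.7 billion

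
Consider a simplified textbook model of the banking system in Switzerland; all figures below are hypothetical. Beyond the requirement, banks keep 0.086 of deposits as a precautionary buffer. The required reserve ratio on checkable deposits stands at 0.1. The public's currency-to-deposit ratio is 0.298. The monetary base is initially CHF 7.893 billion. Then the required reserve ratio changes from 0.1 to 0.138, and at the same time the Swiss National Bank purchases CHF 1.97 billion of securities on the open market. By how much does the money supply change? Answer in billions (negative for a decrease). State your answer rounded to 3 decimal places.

Before: m₁ = (1 + 0.298) / (0.1 + 0.086 + 0.298) ≈ 2.68182, MB₁ = 7.893, so M₁ = 2.68182 × 7.893 ≈ 21.1676 billion.
After: m₂ = (1 + 0.298) / (0.138 + 0.086 + 0.298) ≈ 2.48659, MB₂ = 7.893 + 1.97 = 9.863, so M₂ = 2.48659 × 9.863 ≈ 24.5252 billion.
ΔM = M₂ − M₁ = 24.5252 − 21.1676 = 3.3576 billion.

CHF 3.358 billion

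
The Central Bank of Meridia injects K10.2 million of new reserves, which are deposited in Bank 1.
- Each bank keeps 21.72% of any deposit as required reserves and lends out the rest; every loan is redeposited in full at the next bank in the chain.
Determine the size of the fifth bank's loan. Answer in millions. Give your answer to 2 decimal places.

Each bank lends a fraction (1 − rr) = 0.7828 of the deposit it receives, so Bank 5 receives 10.2·0.7828^4 and lends 10.2·0.7828^5 ≈ 2.9982 million.

K3.00 million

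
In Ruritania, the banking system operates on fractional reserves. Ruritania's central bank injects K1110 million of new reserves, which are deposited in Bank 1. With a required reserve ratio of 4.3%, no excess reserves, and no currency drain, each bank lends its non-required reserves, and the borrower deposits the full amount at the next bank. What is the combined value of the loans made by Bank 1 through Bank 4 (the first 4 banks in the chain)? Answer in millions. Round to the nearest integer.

K3983 million

Bank i lends (1 − rr)^i of the original deposit: Bank 1 lends 1110·0.9570 = 1062.2700, Bank 2 lends 1110·0.9570² ≈ 1016.5924, and so on.
Summing a geometric series: total = 1110·[0.9570·(1 − 0.9570^4) / (1 − 0.9570)] ≈ 3982.7864 million.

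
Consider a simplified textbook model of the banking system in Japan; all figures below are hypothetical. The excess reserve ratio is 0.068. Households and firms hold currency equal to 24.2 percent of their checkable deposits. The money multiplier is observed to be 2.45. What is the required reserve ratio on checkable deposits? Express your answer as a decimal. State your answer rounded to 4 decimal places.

Using m = 2.45. Since m = (1 + c)/(c + rr + e), the denominator satisfies c + rr + e = (1 + c)/m = (1 + 0.242) / 2.45 ≈ 0.506939.
With c = 0.242 and e = 0.068, the required reserve ratio on checkable deposits is 0.506939 − 0.242 − 0.068 = 0.196939.

0.1969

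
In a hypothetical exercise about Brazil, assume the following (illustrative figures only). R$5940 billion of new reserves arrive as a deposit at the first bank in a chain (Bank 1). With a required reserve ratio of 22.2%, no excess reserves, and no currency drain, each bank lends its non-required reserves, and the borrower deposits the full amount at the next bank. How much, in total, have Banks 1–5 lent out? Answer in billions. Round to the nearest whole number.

Bank i lends (1 − rr)^i of the original deposit: Bank 1 lends 5940·0.7780 = 4621.3200, Bank 2 lends 5940·0.7780² ≈ 3595.3870, and so on.
Summing a geometric series: total = 5940·[0.7780·(1 − 0.7780^5) / (1 − 0.7780)] ≈ 14883.2553 billion.

R$14883 billion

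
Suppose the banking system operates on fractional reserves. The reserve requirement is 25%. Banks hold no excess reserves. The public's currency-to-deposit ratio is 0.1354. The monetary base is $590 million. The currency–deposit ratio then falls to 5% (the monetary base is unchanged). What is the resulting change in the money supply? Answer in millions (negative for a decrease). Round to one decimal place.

$326.8 million

Initially m₁ = (1 + 0.1354) / (0.25 + 0.1354) ≈ 2.94603, so M₁ = 2.94603 × 590 = 1738.1577 million.
After the change m₂ = (1 + 0.05) / (0.25 + 0.05) = 3.5, so M₂ = 3.5 × 590 = 2065 million.
ΔM = M₂ − M₁ = 2065 − 1738.1577 = 326.8423 million.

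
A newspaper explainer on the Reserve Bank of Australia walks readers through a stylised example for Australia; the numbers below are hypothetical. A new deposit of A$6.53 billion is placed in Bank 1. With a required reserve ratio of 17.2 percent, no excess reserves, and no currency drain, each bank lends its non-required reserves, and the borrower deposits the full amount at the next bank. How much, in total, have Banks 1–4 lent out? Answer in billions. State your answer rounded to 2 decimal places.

Bank i lends (1 − rr)^i of the original deposit: Bank 1 lends 6.53·0.8280 ≈ 5.4068, Bank 2 lends 6.53·0.8280² ≈ 4.4769, and so on.
Summing a geometric series: total = 6.53·[0.8280·(1 − 0.8280^4) / (1 − 0.8280)] ≈ 16.6598 billion.

A$16.66 billion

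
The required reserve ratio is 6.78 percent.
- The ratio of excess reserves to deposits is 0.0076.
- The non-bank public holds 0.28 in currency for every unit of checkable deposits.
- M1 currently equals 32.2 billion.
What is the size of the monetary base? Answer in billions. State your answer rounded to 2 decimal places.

The money multiplier is m = (1 + c) / (rr + e + c) = (1 + 0.28) / (0.0678 + 0.0076 + 0.28) ≈ 3.60158.
MB = M / m = 32.2 / 3.60158 ≈ 8.9405 billion.

8.94 billion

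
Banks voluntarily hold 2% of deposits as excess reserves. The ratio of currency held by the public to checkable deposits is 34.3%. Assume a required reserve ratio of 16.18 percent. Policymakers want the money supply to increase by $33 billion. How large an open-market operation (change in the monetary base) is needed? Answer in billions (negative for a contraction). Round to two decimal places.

$12.90 billion

The money multiplier is m = (1 + c) / (rr + e + c) = (1 + 0.343) / (0.1618 + 0.02 + 0.343) ≈ 2.55907.
ΔMB = ΔM / m = (+33) / 2.55907 ≈ 12.8953 billion.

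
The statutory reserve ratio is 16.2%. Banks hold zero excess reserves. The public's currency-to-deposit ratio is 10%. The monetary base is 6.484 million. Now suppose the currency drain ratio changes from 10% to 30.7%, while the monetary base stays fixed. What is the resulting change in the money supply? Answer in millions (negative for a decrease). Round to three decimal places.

Initially m₁ = (1 + 0.1) / (0.162 + 0.1) ≈ 4.19847, so M₁ = 4.19847 × 6.484 ≈ 27.2229 million.
After the change m₂ = (1 + 0.307) / (0.162 + 0.307) ≈ 2.78678, so M₂ = 2.78678 × 6.484 ≈ 18.0695 million.
ΔM = M₂ − M₁ = 18.0695 − 27.2229 = -9.1534 million.

-9.153 million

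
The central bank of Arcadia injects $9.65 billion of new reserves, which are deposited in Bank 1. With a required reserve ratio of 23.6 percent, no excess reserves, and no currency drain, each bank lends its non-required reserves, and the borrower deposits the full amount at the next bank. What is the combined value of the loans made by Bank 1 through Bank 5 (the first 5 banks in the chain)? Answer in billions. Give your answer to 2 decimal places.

Bank i lends (1 − rr)^i of the original deposit: Bank 1 lends 9.65·0.7640 = 7.3726, Bank 2 lends 9.65·0.7640² ≈ 5.6327, and so on.
Summing a geometric series: total = 9.65·[0.7640·(1 − 0.7640^5) / (1 − 0.7640)] ≈ 23.1082 billion.

$23.11 billion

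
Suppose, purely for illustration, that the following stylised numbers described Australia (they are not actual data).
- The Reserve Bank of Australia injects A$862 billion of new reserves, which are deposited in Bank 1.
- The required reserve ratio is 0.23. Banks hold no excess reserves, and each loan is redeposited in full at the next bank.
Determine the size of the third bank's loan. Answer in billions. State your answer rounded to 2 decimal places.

Each bank lends a fraction (1 − rr) = 0.7700 of the deposit it receives, so Bank 3 receives 862·0.7700^2 and lends 862·0.7700^3 ≈ 393.5314 billion.

A$393.53 billion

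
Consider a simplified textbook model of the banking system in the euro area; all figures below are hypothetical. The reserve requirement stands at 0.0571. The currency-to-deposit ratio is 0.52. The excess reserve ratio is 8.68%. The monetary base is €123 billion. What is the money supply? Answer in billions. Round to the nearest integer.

The money multiplier is m = (1 + c) / (rr + e + c) = (1 + 0.52) / (0.0571 + 0.0868 + 0.52) ≈ 2.2895.
So M = m × MB = 2.2895 × 123 = 281.6085 billion.

€282 billion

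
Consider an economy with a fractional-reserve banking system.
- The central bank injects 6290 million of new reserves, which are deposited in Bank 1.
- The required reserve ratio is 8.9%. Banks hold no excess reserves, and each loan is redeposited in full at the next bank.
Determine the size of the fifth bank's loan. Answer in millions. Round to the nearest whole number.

3947 million

Each bank lends a fraction (1 − rr) = 0.9110 of the deposit it receives, so Bank 5 receives 6290·0.9110^4 and lends 6290·0.9110^5 ≈ 3946.7765 million.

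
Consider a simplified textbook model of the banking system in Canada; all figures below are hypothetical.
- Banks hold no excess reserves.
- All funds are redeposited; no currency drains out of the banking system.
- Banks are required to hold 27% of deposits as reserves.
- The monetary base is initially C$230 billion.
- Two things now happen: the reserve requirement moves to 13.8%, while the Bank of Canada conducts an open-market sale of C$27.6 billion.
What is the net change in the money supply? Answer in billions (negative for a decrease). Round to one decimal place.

C$614.8 billion

Before: m₁ = 1 / (0.27) ≈ 3.70370, MB₁ = 230, so M₁ = 3.70370 × 230 = 851.851 billion.
After: m₂ = 1 / (0.138) ≈ 7.24638, MB₂ = 230 − 27.6 = 202.4, so M₂ = 7.24638 × 202.4 ≈ 1466.6673 billion.
ΔM = M₂ − M₁ = 1466.6673 − 851.851 = 614.8163 billion.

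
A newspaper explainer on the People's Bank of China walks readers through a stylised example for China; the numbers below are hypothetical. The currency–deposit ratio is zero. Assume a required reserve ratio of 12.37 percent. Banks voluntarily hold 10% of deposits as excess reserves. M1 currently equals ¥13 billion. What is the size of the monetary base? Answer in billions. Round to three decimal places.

The money multiplier is m = 1 / (rr + e) = 1 / (0.1237 + 0.1) ≈ 4.470273.
MB = M / m = 13 / 4.470273 ≈ 2.9081 billion.

¥2.908 billion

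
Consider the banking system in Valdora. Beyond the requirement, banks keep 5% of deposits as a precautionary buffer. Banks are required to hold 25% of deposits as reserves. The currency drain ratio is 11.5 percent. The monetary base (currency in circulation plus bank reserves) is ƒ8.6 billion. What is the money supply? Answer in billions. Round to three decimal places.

The money multiplier is m = (1 + c) / (rr + e + c) = (1 + 0.115) / (0.25 + 0.05 + 0.115) ≈ 2.68675.
So M = m × MB = 2.68675 × 8.6 ≈ 23.106 billion.

ƒ23.106 billion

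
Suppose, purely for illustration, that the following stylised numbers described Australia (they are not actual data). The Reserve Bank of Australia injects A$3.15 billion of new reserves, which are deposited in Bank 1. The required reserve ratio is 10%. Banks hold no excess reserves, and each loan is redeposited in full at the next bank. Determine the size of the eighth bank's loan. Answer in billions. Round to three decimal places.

A$1.356 billion

Each bank lends a fraction (1 − rr) = 0.9000 of the deposit it receives, so Bank 8 receives 3.15·0.9000^7 and lends 3.15·0.9000^8 ≈ 1.3560 billion.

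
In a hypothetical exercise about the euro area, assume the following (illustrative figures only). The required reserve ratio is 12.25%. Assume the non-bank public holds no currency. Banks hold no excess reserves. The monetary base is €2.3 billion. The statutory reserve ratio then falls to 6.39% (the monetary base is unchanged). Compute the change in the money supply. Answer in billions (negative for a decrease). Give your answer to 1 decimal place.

Initially m₁ = 1 / (0.1225) ≈ 8.1633, so M₁ = 8.1633 × 2.3 ≈ 18.7756 billion.
After the change m₂ = 1 / (0.0639) ≈ 15.6495, so M₂ = 15.6495 × 2.3 ≈ 35.9938 billion.
ΔM = M₂ − M₁ = 35.9938 − 18.7756 = 17.2182 billion.

€17.2 billion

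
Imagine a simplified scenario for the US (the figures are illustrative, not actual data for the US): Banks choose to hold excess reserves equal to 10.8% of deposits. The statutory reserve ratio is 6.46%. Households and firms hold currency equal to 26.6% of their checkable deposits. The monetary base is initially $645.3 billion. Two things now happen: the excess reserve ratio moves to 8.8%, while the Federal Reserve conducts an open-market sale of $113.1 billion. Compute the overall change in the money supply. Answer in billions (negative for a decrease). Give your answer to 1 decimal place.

-253.1 billion

Before: m₁ = (1 + 0.266) / (0.0646 + 0.108 + 0.266) ≈ 2.88646, MB₁ = 645.3, so M₁ = 2.88646 × 645.3 ≈ 1862.6326 billion.
After: m₂ = (1 + 0.266) / (0.0646 + 0.088 + 0.266) ≈ 3.02437, MB₂ = 645.3 − 113.1 = 532.2, so M₂ = 3.02437 × 532.2 ≈ 1609.5697 billion.
ΔM = M₂ − M₁ = 1609.5697 − 1862.6326 = -253.0629 billion.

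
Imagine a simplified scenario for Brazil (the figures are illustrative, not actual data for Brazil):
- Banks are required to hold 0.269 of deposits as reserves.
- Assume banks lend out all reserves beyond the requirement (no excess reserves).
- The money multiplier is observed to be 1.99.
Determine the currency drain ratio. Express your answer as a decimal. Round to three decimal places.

0.469

Using m = 1.99. From m = (1 + c)/(c + rr + e), rearranging gives 1 + c = m·(c + rr + e), so c·(1 − m) = m·(rr + e) − 1.
Hence c = [m·(rr + e) − 1]/(1 − m) = [1.99 × (0.269 + 0) − 1] / (1 − 1.99) ≈ 0.469384.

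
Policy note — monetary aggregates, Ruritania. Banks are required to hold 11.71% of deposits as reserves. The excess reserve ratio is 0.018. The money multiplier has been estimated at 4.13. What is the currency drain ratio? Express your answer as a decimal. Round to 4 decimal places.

0.1412

Using m = 4.13. From m = (1 + c)/(c + rr + e), rearranging gives 1 + c = m·(c + rr + e), so c·(1 − m) = m·(rr + e) − 1.
Hence c = [m·(rr + e) − 1]/(1 − m) = [4.13 × (0.1171 + 0.018) − 1] / (1 − 4.13) ≈ 0.141226.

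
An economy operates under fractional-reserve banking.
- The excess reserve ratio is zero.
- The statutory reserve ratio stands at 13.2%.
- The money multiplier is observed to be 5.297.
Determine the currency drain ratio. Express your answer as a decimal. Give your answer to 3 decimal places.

Using m = 5.297. From m = (1 + c)/(c + rr + e), rearranging gives 1 + c = m·(c + rr + e), so c·(1 − m) = m·(rr + e) − 1.
Hence c = [m·(rr + e) − 1]/(1 − m) = [5.297 × (0.132 + 0) − 1] / (1 − 5.297) ≈ 0.070001.

0.070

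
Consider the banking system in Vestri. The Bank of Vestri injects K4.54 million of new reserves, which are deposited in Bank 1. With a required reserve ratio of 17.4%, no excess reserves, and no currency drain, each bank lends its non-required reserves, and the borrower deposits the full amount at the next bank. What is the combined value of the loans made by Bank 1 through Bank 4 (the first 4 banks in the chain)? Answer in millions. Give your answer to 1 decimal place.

K11.5 million

Bank i lends (1 − rr)^i of the original deposit: Bank 1 lends 4.54·0.8260 ≈ 3.7500, Bank 2 lends 4.54·0.8260² ≈ 3.0975, and so on.
Summing a geometric series: total = 4.54·[0.8260·(1 − 0.8260^4) / (1 − 0.8260)] ≈ 11.5195 million.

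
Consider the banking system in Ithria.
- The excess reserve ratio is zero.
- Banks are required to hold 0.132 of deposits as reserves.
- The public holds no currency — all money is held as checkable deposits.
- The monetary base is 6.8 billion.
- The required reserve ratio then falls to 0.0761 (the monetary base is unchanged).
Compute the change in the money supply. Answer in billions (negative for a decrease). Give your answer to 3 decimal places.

37.841 billion

Initially m₁ = 1 / (0.132) ≈ 7.57576, so M₁ = 7.57576 × 6.8 ≈ 51.5152 billion.
After the change m₂ = 1 / (0.0761) ≈ 13.14060, so M₂ = 13.14060 × 6.8 ≈ 89.3561 billion.
ΔM = M₂ − M₁ = 89.3561 − 51.5152 = 37.8409 billion.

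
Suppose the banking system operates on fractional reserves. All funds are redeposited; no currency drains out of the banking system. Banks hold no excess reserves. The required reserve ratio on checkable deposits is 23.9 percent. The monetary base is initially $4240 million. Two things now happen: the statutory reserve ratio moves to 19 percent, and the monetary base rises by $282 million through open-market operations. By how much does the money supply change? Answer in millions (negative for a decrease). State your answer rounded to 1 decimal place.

$6059.4 million

Before: m₁ = 1 / (0.239) ≈ 4.184100, MB₁ = 4240, so M₁ = 4.184100 × 4240 = 17740.584 million.
After: m₂ = 1 / (0.19) ≈ 5.263158, MB₂ = 4240 + 282 = 4522, so M₂ = 5.263158 × 4522 ≈ 23800.0005 million.
ΔM = M₂ − M₁ = 23800.0005 − 17740.584 = 6059.4165 million.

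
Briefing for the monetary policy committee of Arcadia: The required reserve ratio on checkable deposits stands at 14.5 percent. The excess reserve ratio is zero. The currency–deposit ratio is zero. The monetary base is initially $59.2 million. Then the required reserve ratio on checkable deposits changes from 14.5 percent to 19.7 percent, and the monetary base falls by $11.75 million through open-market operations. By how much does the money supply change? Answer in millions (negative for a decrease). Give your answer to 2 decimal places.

Before: m₁ = 1 / (0.145) ≈ 6.89655, MB₁ = 59.2, so M₁ = 6.89655 × 59.2 ≈ 408.2758 million.
After: m₂ = 1 / (0.197) ≈ 5.07614, MB₂ = 59.2 − 11.75 = 47.45, so M₂ = 5.07614 × 47.45 ≈ 240.8628 million.
ΔM = M₂ − M₁ = 240.8628 − 408.2758 = -167.413 million.

-167.41 million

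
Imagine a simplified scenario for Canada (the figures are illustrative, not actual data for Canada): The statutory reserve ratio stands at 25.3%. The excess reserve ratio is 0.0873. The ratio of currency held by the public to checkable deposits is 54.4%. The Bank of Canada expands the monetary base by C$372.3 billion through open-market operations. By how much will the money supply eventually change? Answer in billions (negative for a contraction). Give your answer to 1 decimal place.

C$650.0 billion

The money multiplier is m = (1 + c) / (rr + e + c) = (1 + 0.544) / (0.253 + 0.0873 + 0.544) ≈ 1.74601.
The purchase adds 372.3 billion of base, so ΔM = m × ΔMB = 1.74601 × (+372.3) ≈ 650.0395 billion.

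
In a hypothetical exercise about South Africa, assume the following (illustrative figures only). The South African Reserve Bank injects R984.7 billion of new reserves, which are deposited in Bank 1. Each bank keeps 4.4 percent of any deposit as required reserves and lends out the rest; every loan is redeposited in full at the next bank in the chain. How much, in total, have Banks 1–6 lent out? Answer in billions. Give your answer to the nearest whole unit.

Bank i lends (1 − rr)^i of the original deposit: Bank 1 lends 984.7·0.9560 = 941.3732, Bank 2 lends 984.7·0.9560² ≈ 899.9528, and so on.
Summing a geometric series: total = 984.7·[0.9560·(1 − 0.9560^6) / (1 − 0.9560)] ≈ 5062.2010 billion.

R5062 billion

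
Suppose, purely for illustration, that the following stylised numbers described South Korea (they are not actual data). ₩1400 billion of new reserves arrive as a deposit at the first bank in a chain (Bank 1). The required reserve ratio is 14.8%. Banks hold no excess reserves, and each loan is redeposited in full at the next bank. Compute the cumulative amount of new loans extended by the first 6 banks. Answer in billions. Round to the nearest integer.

₩4977 billion

Bank i lends (1 − rr)^i of the original deposit: Bank 1 lends 1400·0.8520 = 1192.8000, Bank 2 lends 1400·0.8520² = 1016.2656, and so on.
Summing a geometric series: total = 1400·[0.8520·(1 − 0.8520^6) / (1 − 0.8520)] ≈ 4976.6727 billion.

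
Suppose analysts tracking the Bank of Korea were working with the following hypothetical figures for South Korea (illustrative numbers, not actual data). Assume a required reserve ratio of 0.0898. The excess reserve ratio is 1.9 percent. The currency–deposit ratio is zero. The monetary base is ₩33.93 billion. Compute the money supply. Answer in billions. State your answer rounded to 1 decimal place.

₩311.9 billion

The money multiplier is m = 1 / (rr + e) = 1 / (0.0898 + 0.019) ≈ 9.1912.
So M = m × MB = 9.1912 × 33.93 ≈ 311.8574 billion.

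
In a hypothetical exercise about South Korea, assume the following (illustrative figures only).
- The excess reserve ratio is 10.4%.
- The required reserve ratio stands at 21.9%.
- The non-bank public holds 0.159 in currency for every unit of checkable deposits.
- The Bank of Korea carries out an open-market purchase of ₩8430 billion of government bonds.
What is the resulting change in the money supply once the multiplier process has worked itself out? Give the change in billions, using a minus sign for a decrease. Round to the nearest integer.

The money multiplier is m = (1 + c) / (rr + e + c) = (1 + 0.159) / (0.219 + 0.104 + 0.159) ≈ 2.40456.
The purchase adds 8430 billion of base, so ΔM = m × ΔMB = 2.40456 × (+8430) = 20270.4408 billion.

₩20270 billion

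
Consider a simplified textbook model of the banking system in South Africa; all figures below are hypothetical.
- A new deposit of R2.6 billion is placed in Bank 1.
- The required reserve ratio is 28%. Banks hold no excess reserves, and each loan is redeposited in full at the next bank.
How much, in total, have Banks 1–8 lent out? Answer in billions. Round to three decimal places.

Bank i lends (1 − rr)^i of the original deposit: Bank 1 lends 2.6·0.7200 = 1.8720, Bank 2 lends 2.6·0.7200² ≈ 1.3478, and so on.
Summing a geometric series: total = 2.6·[0.7200·(1 − 0.7200^8) / (1 − 0.7200)] ≈ 6.2029 billion.

R6.203 billion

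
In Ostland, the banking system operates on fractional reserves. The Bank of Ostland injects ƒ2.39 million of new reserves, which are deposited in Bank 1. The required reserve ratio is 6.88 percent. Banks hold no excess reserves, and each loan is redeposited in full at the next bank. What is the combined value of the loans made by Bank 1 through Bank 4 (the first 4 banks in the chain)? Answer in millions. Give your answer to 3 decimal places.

ƒ8.025 million

Bank i lends (1 − rr)^i of the original deposit: Bank 1 lends 2.39·0.9312 ≈ 2.2256, Bank 2 lends 2.39·0.9312² ≈ 2.0724, and so on.
Summing a geometric series: total = 2.39·[0.9312·(1 − 0.9312^4) / (1 − 0.9312)] ≈ 8.0250 million.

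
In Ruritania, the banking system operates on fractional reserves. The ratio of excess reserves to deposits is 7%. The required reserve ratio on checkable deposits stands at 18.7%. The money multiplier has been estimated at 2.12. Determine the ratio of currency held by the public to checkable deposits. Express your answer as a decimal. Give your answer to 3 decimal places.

Using m = 2.12. From m = (1 + c)/(c + rr + e), rearranging gives 1 + c = m·(c + rr + e), so c·(1 − m) = m·(rr + e) − 1.
Hence c = [m·(rr + e) − 1]/(1 − m) = [2.12 × (0.187 + 0.07) − 1] / (1 − 2.12) ≈ 0.406393.

0.406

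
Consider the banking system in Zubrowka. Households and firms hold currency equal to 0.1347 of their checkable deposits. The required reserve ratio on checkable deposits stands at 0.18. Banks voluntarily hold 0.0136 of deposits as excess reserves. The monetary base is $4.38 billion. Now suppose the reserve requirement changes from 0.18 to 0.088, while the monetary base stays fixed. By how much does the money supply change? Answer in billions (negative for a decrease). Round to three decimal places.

Initially m₁ = (1 + 0.1347) / (0.18 + 0.0136 + 0.1347) ≈ 3.45629, so M₁ = 3.45629 × 4.38 ≈ 15.1386 billion.
After the change m₂ = (1 + 0.1347) / (0.088 + 0.0136 + 0.1347) ≈ 4.80195, so M₂ = 4.80195 × 4.38 ≈ 21.0325 billion.
ΔM = M₂ − M₁ = 21.0325 − 15.1386 = 5.8939 billion.

$5.894 billion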